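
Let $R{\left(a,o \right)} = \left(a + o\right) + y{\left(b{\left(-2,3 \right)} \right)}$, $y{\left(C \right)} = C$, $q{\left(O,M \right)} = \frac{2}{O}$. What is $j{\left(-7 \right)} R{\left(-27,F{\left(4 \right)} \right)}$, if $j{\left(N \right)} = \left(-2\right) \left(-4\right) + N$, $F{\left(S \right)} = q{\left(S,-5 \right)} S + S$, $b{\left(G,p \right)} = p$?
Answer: $-18$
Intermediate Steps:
$F{\left(S \right)} = 2 + S$ ($F{\left(S \right)} = \frac{2}{S} S + S = 2 + S$)
$R{\left(a,o \right)} = 3 + a + o$ ($R{\left(a,o \right)} = \left(a + o\right) + 3 = 3 + a + o$)
$j{\left(N \right)} = 8 + N$
$j{\left(-7 \right)} R{\left(-27,F{\left(4 \right)} \right)} = \left(8 - 7\right) \left(3 - 27 + \left(2 + 4\right)\right) = 1 \left(3 - 27 + 6\right) = 1 \left(-18\right) = -18$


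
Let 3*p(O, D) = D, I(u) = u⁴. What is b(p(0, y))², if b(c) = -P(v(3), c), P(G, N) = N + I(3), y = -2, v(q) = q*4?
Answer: 58081/9 ≈ 6453.4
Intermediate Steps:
v(q) = 4*q
p(O, D) = D/3
P(G, N) = 81 + N (P(G, N) = N + 3⁴ = N + 81 = 81 + N)
b(c) = -81 - c (b(c) = -(81 + c) = -81 - c)
b(p(0, y))² = (-81 - (-2)/3)² = (-81 - 1*(-⅔))² = (-81 + ⅔)² = (-241/3)² = 58081/9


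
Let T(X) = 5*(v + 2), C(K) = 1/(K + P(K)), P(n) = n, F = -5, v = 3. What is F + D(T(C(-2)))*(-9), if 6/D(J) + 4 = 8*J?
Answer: -517/98 ≈ -5.2755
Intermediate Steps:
C(K) = 1/(2*K) (C(K) = 1/(K + K) = 1/(2*K))
T(X) = 25 (T(X) = 5*(3 + 2) = 5*5 = 25)
D(J) = 6/(-4 + 8*J)
F + D(T(C(-2)))*(-9) = -5 + (3/(2*(-1 + 2*25)))*(-9) = -5 + (3/(2*(-1 + 50)))*(-9) = -5 + ((3/2)/49)*(-9) = -5 + ((3/2)*(1/49))*(-9) = -5 + (3/98)*(-9) = -5 - 27/98 = -517/98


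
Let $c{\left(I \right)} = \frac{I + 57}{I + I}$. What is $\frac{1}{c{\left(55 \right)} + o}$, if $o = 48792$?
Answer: $\frac{55}{2683616} \approx 2.0495 \cdot 10^{-5}$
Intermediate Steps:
$c{\left(I \right)} = \frac{57 + I}{2 I}$
$\frac{1}{c{\left(55 \right)} + o} = \frac{1}{\frac{57 + 55}{2 \cdot 55} + 48792} = \frac{1}{\frac{1}{2} \cdot \frac{1}{55} \cdot 112 + 48792} = \frac{1}{\frac{56}{55} + 48792} = \frac{1}{\frac{2683616}{55}} = \frac{55}{2683616}$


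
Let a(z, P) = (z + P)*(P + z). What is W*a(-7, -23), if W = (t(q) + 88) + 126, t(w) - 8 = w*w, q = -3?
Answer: 207900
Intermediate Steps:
t(w) = 8 + w**2 (t(w) = 8 + w*w = 8 + w**2)
a(z, P) = (P + z)**2 (a(z, P) = (P + z)*(P + z) = (P + z)**2)
W = 231 (W = ((8 + (-3)**2) + 88) + 126 = ((8 + 9) + 88) + 126 = (17 + 88) + 126 = 105 + 126 = 231)
W*a(-7, -23) = 231*(-23 - 7)**2 = 231*(-30)**2 = 231*900 = 207900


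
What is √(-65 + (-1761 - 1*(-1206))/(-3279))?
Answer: 2*I*√19362495/1093 ≈ 8.0518*I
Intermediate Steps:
√(-65 + (-1761 - 1*(-1206))/(-3279)) = √(-65 + (-1761 + 1206)*(-1/3279)) = √(-65 - 555*(-1/3279)) = √(-65 + 185/1093) = √(-70860/1093) = 2*I*√19362495/1093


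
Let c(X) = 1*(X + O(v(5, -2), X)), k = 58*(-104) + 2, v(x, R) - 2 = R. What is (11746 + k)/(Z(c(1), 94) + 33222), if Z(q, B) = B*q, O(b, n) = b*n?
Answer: 1429/8329 ≈ 0.17157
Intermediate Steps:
v(x, R) = 2 + R
k = -6030 (k = -6032 + 2 = -6030)
c(X) = X (c(X) = 1*(X + (2 - 2)*X) = 1*(X + 0*X) = 1*(X + 0) = 1*X = X)
(11746 + k)/(Z(c(1), 94) + 33222) = (11746 - 6030)/(94*1 + 33222) = 5716/(94 + 33222) = 5716/33316 = 5716*(1/33316) = 1429/8329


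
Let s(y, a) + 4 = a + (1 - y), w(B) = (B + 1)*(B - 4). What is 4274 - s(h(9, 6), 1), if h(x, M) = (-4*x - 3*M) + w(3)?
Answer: 4218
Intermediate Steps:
w(B) = (1 + B)*(-4 + B)
h(x, M) = -4 - 4*x - 3*M (h(x, M) = (-4*x - 3*M) + (-4 + 3² - 3*3) = (-4*x - 3*M) + (-4 + 9 - 9) = (-4*x - 3*M) - 4 = -4 - 4*x - 3*M)
s(y, a) = -3 + a - y (s(y, a) = -4 + (a + (1 - y)) = -4 + (1 + a - y) = -3 + a - y)
4274 - s(h(9, 6), 1) = 4274 - (-3 + 1 - (-4 - 4*9 - 3*6)) = 4274 - (-3 + 1 - (-4 - 36 - 18)) = 4274 - (-3 + 1 - 1*(-58)) = 4274 - (-3 + 1 + 58) = 4274 - 1*56 = 4274 - 56 = 4218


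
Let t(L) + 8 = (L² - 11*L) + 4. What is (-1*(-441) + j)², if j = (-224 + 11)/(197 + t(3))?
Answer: 5522867856/28561 ≈ 1.9337e+5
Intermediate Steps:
t(L) = -4 + L² - 11*L (t(L) = -8 + ((L² - 11*L) + 4) = -8 + (4 + L² - 11*L) = -4 + L² - 11*L)
j = -213/169 (j = (-224 + 11)/(197 + (-4 + 3² - 11*3)) = -213/(197 + (-4 + 9 - 33)) = -213/(197 - 28) = -213/169 ≈ -1.2604)
(-1*(-441) + j)² = (-1*(-441) - 213/169)² = (441 - 213/169)² = (74316/169)² = 5522867856/28561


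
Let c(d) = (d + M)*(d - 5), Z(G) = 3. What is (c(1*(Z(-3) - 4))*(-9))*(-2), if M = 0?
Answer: 108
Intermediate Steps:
c(d) = d*(-5 + d) (c(d) = (d + 0)*(d - 5) = d*(-5 + d))
(c(1*(Z(-3) - 4))*(-9))*(-2) = (((1*(3 - 4))*(-5 + 1*(3 - 4)))*(-9))*(-2) = (((1*(-1))*(-5 + 1*(-1)))*(-9))*(-2) = (-(-5 - 1)*(-9))*(-2) = (-1*(-6)*(-9))*(-2) = (6*(-9))*(-2) = -54*(-2) = 108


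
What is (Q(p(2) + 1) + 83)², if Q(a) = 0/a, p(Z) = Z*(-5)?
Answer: 6889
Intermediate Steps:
p(Z) = -5*Z
Q(a) = 0
(Q(p(2) + 1) + 83)² = (0 + 83)² = 83² = 6889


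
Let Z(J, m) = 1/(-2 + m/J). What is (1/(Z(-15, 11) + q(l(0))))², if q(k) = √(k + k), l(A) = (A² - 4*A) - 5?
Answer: 1681/(15 - 41*I*√10)² ≈ -0.096072 + 0.022531*I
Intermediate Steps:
l(A) = -5 + A² - 4*A
q(k) = √2*√k (q(k) = √(2*k) = √2*√k)
(1/(Z(-15, 11) + q(l(0))))² = (1/(-15/(11 - 2*(-15)) + √2*√(-5 + 0² - 4*0)))² = (1/(-15/(11 + 30) + √2*√(-5 + 0 + 0)))² = (1/(-15/41 + √2*√(-5)))² = (1/(-15*1/41 + √2*(I*√5)))² = (1/(-15/41 + I*√10))² = (-15/41 + I*√10)⁻²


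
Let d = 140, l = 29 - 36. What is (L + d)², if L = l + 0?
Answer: 17689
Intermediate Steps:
l = -7
L = -7 (L = -7 + 0 = -7)
(L + d)² = (-7 + 140)² = 133² = 17689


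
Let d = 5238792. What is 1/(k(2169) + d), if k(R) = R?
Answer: 1/5240961 ≈ 1.9080e-7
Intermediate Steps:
1/(k(2169) + d) = 1/(2169 + 5238792) = 1/5240961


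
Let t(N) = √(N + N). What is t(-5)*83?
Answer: 83*I*√10 ≈ 262.47*I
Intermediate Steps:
t(N) = √2*√N (t(N) = √(2*N) = √2*√N)
t(-5)*83 = (√2*√(-5))*83 = (√2*(I*√5))*83 = (I*√10)*83 = 83*I*√10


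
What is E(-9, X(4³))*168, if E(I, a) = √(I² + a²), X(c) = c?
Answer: 168*√4177 ≈ 10858.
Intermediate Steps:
E(-9, X(4³))*168 = √((-9)² + (4³)²)*168 = √(81 + 64²)*168 = √(81 + 4096)*168 = √4177*168 = 168*√4177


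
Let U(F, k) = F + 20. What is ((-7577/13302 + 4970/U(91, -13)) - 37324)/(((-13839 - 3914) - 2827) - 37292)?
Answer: 18348145745/28483093728 ≈ 0.64418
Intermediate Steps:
U(F, k) = 20 + F
((-7577/13302 + 4970/U(91, -13)) - 37324)/(((-13839 - 3914) - 2827) - 37292) = ((-7577/13302 + 4970/(20 + 91)) - 37324)/(((-13839 - 3914) - 2827) - 37292) = ((-7577*1/13302 + 4970/111) - 37324)/((-17753 - 2827) - 37292) = ((-7577/13302 + 4970*(1/111)) - 37324)/(-20580 - 37292) = ((-7577/13302 + 4970/111) - 37324)/(-57872) = (21756631/492174 - 37324)*(-1/57872) = -18348145745/492174*(-1/57872) = 18348145745/28483093728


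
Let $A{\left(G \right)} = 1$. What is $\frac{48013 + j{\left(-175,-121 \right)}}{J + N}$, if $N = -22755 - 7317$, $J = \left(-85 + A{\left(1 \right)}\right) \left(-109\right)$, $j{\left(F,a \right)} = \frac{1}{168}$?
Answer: $- \frac{8066185}{3513888} \approx -2.2955$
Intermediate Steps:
$j{\left(F,a \right)} = \frac{1}{168}$
$J = 9156$ ($J = \left(-85 + 1\right) \left(-109\right) = \left(-84\right) \left(-109\right) = 9156$)
$N = -30072$ ($N = -22755 - 7317 = -30072$)
$\frac{48013 + j{\left(-175,-121 \right)}}{J + N} = \frac{48013 + \frac{1}{168}}{9156 - 30072} = \frac{8066185}{168 \left(-20916\right)} = \frac{8066185}{168} \left(- \frac{1}{20916}\right) = - \frac{8066185}{3513888}$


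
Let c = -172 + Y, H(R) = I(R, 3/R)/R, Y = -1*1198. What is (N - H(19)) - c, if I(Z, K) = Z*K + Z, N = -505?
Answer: 16413/19 ≈ 863.84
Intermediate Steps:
I(Z, K) = Z + K*Z (I(Z, K) = K*Z + Z = Z + K*Z)
Y = -1198
H(R) = 1 + 3/R (H(R) = (R*(1 + 3/R))/R = 1 + 3/R)
c = -1370 (c = -172 - 1198 = -1370)
(N - H(19)) - c = (-505 - (3 + 19)/19) - 1*(-1370) = (-505 - 22/19) + 1370 = -9617/19 + 1370 = 16413/19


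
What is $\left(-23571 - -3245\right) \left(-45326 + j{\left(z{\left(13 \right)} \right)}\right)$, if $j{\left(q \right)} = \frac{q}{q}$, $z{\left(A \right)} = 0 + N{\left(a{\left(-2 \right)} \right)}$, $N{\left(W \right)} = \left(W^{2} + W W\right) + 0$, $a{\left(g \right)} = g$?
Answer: $921275950$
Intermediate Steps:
$N{\left(W \right)} = 2 W^{2}$ ($N{\left(W \right)} = \left(W^{2} + W^{2}\right) + 0 = 2 W^{2} + 0 = 2 W^{2}$)
$z{\left(A \right)} = 8$ ($z{\left(A \right)} = 0 + 2 \left(-2\right)^{2} = 0 + 2 \cdot 4 = 0 + 8 = 8$)
$j{\left(q \right)} = 1$
$\left(-23571 - -3245\right) \left(-45326 + j{\left(z{\left(13 \right)} \right)}\right) = \left(-23571 - -3245\right) \left(-45326 + 1\right) = \left(-23571 + 3245\right) \left(-45325\right) = \left(-20326\right) \left(-45325\right) = 921275950$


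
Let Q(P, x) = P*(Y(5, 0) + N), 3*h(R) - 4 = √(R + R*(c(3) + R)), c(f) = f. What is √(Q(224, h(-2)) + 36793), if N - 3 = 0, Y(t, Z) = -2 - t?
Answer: √35897 ≈ 189.47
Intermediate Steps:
N = 3 (N = 3 + 0 = 3)
h(R) = 4/3 + √(R + R*(3 + R))/3
Q(P, x) = -4*P (Q(P, x) = P*((-2 - 1*5) + 3) = P*((-2 - 5) + 3) = P*(-7 + 3) = P*(-4) = -4*P)
√(Q(224, h(-2)) + 36793) = √(-4*224 + 36793) = √(-896 + 36793) = √35897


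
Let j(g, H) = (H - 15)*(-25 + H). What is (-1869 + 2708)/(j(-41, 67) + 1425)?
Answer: 839/3609 ≈ 0.23247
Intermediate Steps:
j(g, H) = (-25 + H)*(-15 + H) (j(g, H) = (-15 + H)*(-25 + H) = (-25 + H)*(-15 + H))
(-1869 + 2708)/(j(-41, 67) + 1425) = (-1869 + 2708)/((375 + 67² - 40*67) + 1425) = 839/((375 + 4489 - 2680) + 1425) = 839/(2184 + 1425) = 839/3609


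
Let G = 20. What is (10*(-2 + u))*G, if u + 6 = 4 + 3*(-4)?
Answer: -3200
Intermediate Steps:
u = -14 (u = -6 + (4 + 3*(-4)) = -6 + (4 - 12) = -6 - 8 = -14)
(10*(-2 + u))*G = (10*(-2 - 14))*20 = (10*(-16))*20 = -160*20 = -3200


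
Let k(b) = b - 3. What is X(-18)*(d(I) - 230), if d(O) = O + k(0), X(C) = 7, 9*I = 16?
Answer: -14567/9 ≈ -1618.6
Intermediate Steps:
I = 16/9 (I = (⅑)*16 = 16/9 ≈ 1.7778)
k(b) = -3 + b
d(O) = -3 + O (d(O) = O + (-3 + 0) = O - 3 = -3 + O)
X(-18)*(d(I) - 230) = 7*((-3 + 16/9) - 230) = 7*(-11/9 - 230) = 7*(-2081/9) = -14567/9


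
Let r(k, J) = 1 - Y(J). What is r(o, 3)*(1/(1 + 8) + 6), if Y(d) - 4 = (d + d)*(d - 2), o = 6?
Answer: -55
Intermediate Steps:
Y(d) = 4 + 2*d*(-2 + d) (Y(d) = 4 + (d + d)*(d - 2) = 4 + (2*d)*(-2 + d) = 4 + 2*d*(-2 + d))
r(k, J) = -3 - 2*J**2 + 4*J (r(k, J) = 1 - (4 - 4*J + 2*J**2) = 1 + (-4 - 2*J**2 + 4*J) = -3 - 2*J**2 + 4*J)
r(o, 3)*(1/(1 + 8) + 6) = (-3 - 2*3**2 + 4*3)*(1/(1 + 8) + 6) = (-3 - 2*9 + 12)*(1/9 + 6) = (-3 - 18 + 12)*(1/9 + 6) = -9*55/9 = -55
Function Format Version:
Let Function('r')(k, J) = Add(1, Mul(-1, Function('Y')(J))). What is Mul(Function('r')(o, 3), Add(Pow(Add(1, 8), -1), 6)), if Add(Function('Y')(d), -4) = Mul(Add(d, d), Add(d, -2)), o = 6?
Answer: -55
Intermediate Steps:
Function('Y')(d) = Add(4, Mul(2, d, Add(-2, d))) (Function('Y')(d) = Add(4, Mul(Add(d, d), Add(d, -2))) = Add(4, Mul(Mul(2, d), Add(-2, d))) = Add(4, Mul(2, d, Add(-2, d))))
Function('r')(k, J) = Add(-3, Mul(-2, Pow(J, 2)), Mul(4, J)) (Function('r')(k, J) = Add(1, Mul(-1, Add(4, Mul(-4, J), Mul(2, Pow(J, 2))))) = Add(1, Add(-4, Mul(-2, Pow(J, 2)), Mul(4, J))) = Add(-3, Mul(-2, Pow(J, 2)), Mul(4, J)))
Mul(Function('r')(o, 3), Add(Pow(Add(1, 8), -1), 6)) = Mul(Add(-3, Mul(-2, Pow(3, 2)), Mul(4, 3)), Add(Pow(Add(1, 8), -1), 6)) = Mul(Add(-3, Mul(-2, 9), 12), Add(Pow(9, -1), 6)) = Mul(Add(-3, -18, 12), Add(Rational(1, 9), 6)) = Mul(-9, Rational(55, 9)) = -55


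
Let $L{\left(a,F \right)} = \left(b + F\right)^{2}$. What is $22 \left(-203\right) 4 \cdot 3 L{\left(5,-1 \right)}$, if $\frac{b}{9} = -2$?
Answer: $-19346712$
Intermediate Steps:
$b = -18$ ($b = 9 \left(-2\right) = -18$)
$L{\left(a,F \right)} = \left(-18 + F\right)^{2}$
$22 \left(-203\right) 4 \cdot 3 L{\left(5,-1 \right)} = 22 \left(-203\right) 4 \cdot 3 \left(-18 - 1\right)^{2} = - 4466 \cdot 12 \left(-19\right)^{2} = - 4466 \cdot 12 \cdot 361 = \left(-4466\right) 4332 = -19346712$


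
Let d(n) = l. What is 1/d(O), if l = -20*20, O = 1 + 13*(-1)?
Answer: -1/400 ≈ -0.0025000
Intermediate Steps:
O = -12 (O = 1 - 13 = -12)
l = -400
d(n) = -400
1/d(O) = 1/(-400) = -1/400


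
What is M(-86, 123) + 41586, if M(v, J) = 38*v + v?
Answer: 38232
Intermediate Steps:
M(v, J) = 39*v
M(-86, 123) + 41586 = 39*(-86) + 41586 = -3354 + 41586 = 38232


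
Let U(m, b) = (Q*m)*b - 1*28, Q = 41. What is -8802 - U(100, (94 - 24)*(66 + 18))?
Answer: -24116774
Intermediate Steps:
U(m, b) = -28 + 41*b*m (U(m, b) = (41*m)*b - 1*28 = 41*b*m - 28 = -28 + 41*b*m)
-8802 - U(100, (94 - 24)*(66 + 18)) = -8802 - (-28 + 41*((94 - 24)*(66 + 18))*100) = -8802 - (-28 + 41*(70*84)*100) = -8802 - (-28 + 41*5880*100) = -8802 - (-28 + 24108000) = -8802 - 1*24107972 = -8802 - 24107972 = -24116774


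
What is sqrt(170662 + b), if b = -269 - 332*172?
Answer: sqrt(113289) ≈ 336.58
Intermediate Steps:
b = -57373 (b = -269 - 57104 = -57373)
sqrt(170662 + b) = sqrt(170662 - 57373) = sqrt(113289)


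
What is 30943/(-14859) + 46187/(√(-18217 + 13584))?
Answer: -30943/14859 - 46187*I*√4633/4633 ≈ -2.0824 - 678.56*I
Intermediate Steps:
30943/(-14859) + 46187/(√(-18217 + 13584)) = 30943*(-1/14859) + 46187/(√(-4633)) = -30943/14859 + 46187/((I*√4633)) = -30943/14859 + 46187*(-I*√4633/4633) = -30943/14859 - 46187*I*√4633/4633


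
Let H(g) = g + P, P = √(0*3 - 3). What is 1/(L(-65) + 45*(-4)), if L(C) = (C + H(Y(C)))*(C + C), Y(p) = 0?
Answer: I/(10*(13*√3 + 827*I)) ≈ 0.00012083 + 3.2898e-6*I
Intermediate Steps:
P = I*√3 (P = √(0 - 3) = √(-3) = I*√3 ≈ 1.732*I)
H(g) = g + I*√3
L(C) = 2*C*(C + I*√3) (L(C) = (C + (0 + I*√3))*(C + C) = (C + I*√3)*(2*C) = 2*C*(C + I*√3))
1/(L(-65) + 45*(-4)) = 1/(2*(-65)*(-65 + I*√3) + 45*(-4)) = 1/((8450 - 130*I*√3) - 180) = 1/(8270 - 130*I*√3)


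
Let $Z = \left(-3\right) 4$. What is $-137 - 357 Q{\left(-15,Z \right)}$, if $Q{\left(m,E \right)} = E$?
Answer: $4147$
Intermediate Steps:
$Z = -12$
$-137 - 357 Q{\left(-15,Z \right)} = -137 - -4284 = -137 + 4284 = 4147$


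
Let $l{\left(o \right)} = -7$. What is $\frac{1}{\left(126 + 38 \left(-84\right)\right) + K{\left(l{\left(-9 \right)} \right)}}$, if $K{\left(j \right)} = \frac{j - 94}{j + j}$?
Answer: $- \frac{14}{42823} \approx -0.00032693$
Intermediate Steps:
$K{\left(j \right)} = \frac{-94 + j}{2 j}$
$\frac{1}{\left(126 + 38 \left(-84\right)\right) + K{\left(l{\left(-9 \right)} \right)}} = \frac{1}{\left(126 + 38 \left(-84\right)\right) + \frac{-94 - 7}{2 \left(-7\right)}} = \frac{1}{\left(126 - 3192\right) + \frac{1}{2} \left(- \frac{1}{7}\right) \left(-101\right)} = \frac{1}{-3066 + \frac{101}{14}} = \frac{1}{- \frac{42823}{14}} = - \frac{14}{42823}$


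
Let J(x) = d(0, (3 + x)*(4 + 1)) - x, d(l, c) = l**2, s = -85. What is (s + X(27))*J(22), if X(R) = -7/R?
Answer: 50644/27 ≈ 1875.7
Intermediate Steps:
J(x) = -x (J(x) = 0**2 - x = 0 - x = -x)
(s + X(27))*J(22) = (-85 - 7/27)*(-1*22) = (-85 - 7*1/27)*(-22) = (-85 - 7/27)*(-22) = -2302/27*(-22) = 50644/27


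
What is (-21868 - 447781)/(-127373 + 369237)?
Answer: -469649/241864 ≈ -1.9418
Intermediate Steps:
(-21868 - 447781)/(-127373 + 369237) = -469649/241864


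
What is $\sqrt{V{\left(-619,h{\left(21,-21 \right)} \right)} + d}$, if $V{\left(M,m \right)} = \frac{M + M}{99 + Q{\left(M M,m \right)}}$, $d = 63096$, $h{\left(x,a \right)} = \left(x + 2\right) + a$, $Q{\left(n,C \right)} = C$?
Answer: $\frac{\sqrt{643517258}}{101} \approx 251.16$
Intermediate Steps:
$h{\left(x,a \right)} = 2 + a + x$ ($h{\left(x,a \right)} = \left(2 + x\right) + a = 2 + a + x$)
$V{\left(M,m \right)} = \frac{2 M}{99 + m}$ ($V{\left(M,m \right)} = \frac{M + M}{99 + m} = \frac{2 M}{99 + m}$)
$\sqrt{V{\left(-619,h{\left(21,-21 \right)} \right)} + d} = \sqrt{2 \left(-619\right) \frac{1}{99 + \left(2 - 21 + 21\right)} + 63096} = \sqrt{2 \left(-619\right) \frac{1}{99 + 2} + 63096} = \sqrt{2 \left(-619\right) \frac{1}{101} + 63096} = \sqrt{- \frac{1238}{101} + 63096} = \sqrt{\frac{6371458}{101}} = \frac{\sqrt{643517258}}{101}$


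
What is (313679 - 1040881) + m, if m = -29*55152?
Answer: -2326610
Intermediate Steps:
m = -1599408
(313679 - 1040881) + m = (313679 - 1040881) - 1599408 = -727202 - 1599408 = -2326610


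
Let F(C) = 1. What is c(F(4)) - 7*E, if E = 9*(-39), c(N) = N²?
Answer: 2458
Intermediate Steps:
E = -351
c(F(4)) - 7*E = 1² - 7*(-351) = 1 + 2457 = 2458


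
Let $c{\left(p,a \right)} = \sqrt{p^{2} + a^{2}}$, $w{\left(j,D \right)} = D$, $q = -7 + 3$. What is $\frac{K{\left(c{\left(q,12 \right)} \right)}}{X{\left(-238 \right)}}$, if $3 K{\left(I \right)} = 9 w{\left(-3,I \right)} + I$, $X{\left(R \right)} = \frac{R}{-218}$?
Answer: $\frac{4360 \sqrt{10}}{357} \approx 38.621$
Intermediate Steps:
$X{\left(R \right)} = - \frac{R}{218}$ ($X{\left(R \right)} = R \left(- \frac{1}{218}\right) = - \frac{R}{218}$)
$q = -4$
$c{\left(p,a \right)} = \sqrt{a^{2} + p^{2}}$
$K{\left(I \right)} = \frac{10 I}{3}$ ($K{\left(I \right)} = \frac{9 I + I}{3} = \frac{10 I}{3}$)
$\frac{K{\left(c{\left(q,12 \right)} \right)}}{X{\left(-238 \right)}} = \frac{\frac{10}{3} \sqrt{12^{2} + \left(-4\right)^{2}}}{\left(- \frac{1}{218}\right) \left(-238\right)} = \frac{\frac{10}{3} \sqrt{144 + 16}}{\frac{119}{109}} = \frac{10 \sqrt{160}}{3} \cdot \frac{109}{119} = \frac{10 \cdot 4 \sqrt{10}}{3} \cdot \frac{109}{119} = \frac{40 \sqrt{10}}{3} \cdot \frac{109}{119} = \frac{4360 \sqrt{10}}{357}$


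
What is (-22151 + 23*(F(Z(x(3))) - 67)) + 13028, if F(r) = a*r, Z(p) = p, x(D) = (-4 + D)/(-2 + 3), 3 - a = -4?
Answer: -10825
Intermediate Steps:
a = 7 (a = 3 - 1*(-4) = 3 + 4 = 7)
x(D) = -4 + D (x(D) = (-4 + D)/1 = (-4 + D)*1 = -4 + D)
F(r) = 7*r
(-22151 + 23*(F(Z(x(3))) - 67)) + 13028 = (-22151 + 23*(7*(-4 + 3) - 67)) + 13028 = (-22151 + 23*(7*(-1) - 67)) + 13028 = (-22151 + 23*(-7 - 67)) + 13028 = (-22151 + 23*(-74)) + 13028 = (-22151 - 1702) + 13028 = -23853 + 13028 = -10825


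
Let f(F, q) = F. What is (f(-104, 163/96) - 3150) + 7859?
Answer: 4605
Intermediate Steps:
(f(-104, 163/96) - 3150) + 7859 = (-104 - 3150) + 7859 = -3254 + 7859 = 4605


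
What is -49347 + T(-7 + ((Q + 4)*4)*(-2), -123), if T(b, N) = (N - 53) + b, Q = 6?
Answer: -49610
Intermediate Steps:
T(b, N) = -53 + N + b (T(b, N) = (-53 + N) + b = -53 + N + b)
-49347 + T(-7 + ((Q + 4)*4)*(-2), -123) = -49347 + (-53 - 123 + (-7 + ((6 + 4)*4)*(-2))) = -49347 + (-53 - 123 + (-7 + (10*4)*(-2))) = -49347 + (-53 - 123 + (-7 + 40*(-2))) = -49347 + (-53 - 123 + (-7 - 80)) = -49347 + (-53 - 123 - 87) = -49347 - 263 = -49610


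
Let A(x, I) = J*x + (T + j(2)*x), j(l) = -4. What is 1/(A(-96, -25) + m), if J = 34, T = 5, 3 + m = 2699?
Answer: -1/179 ≈ -0.0055866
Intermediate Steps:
m = 2696 (m = -3 + 2699 = 2696)
A(x, I) = 5 + 30*x (A(x, I) = 34*x + (5 - 4*x) = 5 + 30*x)
1/(A(-96, -25) + m) = 1/((5 + 30*(-96)) + 2696) = 1/((5 - 2880) + 2696) = 1/(-2875 + 2696) = 1/(-179) = -1/179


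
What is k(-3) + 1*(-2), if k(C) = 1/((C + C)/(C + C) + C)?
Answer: -5/2 ≈ -2.5000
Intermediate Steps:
k(C) = 1/(1 + C) (k(C) = 1/((2*C)/((2*C)) + C) = 1/((2*C)*(1/(2*C)) + C) = 1/(1 + C))
k(-3) + 1*(-2) = 1/(1 - 3) + 1*(-2) = 1/(-2) - 2 = -½ - 2 = -5/2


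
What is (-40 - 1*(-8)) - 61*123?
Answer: -7535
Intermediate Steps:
(-40 - 1*(-8)) - 61*123 = (-40 + 8) - 7503 = -32 - 7503 = -7535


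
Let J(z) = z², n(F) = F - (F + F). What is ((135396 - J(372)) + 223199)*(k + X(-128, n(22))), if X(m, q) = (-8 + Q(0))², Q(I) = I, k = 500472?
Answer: 110223533096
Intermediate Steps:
n(F) = -F (n(F) = F - 2*F = -F)
X(m, q) = 64 (X(m, q) = (-8 + 0)² = (-8)² = 64)
((135396 - J(372)) + 223199)*(k + X(-128, n(22))) = ((135396 - 1*372²) + 223199)*(500472 + 64) = ((135396 - 1*138384) + 223199)*500536 = ((135396 - 138384) + 223199)*500536 = (-2988 + 223199)*500536 = 220211*500536 = 110223533096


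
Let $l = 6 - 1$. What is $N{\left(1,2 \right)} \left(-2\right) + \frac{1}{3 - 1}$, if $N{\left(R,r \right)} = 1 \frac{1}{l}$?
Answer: $\frac{1}{10} \approx 0.1$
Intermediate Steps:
$l = 5$ ($l = 6 - 1 = 5$)
$N{\left(R,r \right)} = \frac{1}{5}$ ($N{\left(R,r \right)} = 1 \cdot \frac{1}{5} = \frac{1}{5}$)
$N{\left(1,2 \right)} \left(-2\right) + \frac{1}{3 - 1} = \frac{1}{5} \left(-2\right) + \frac{1}{3 - 1} = - \frac{2}{5} + \frac{1}{2} = \frac{1}{10}$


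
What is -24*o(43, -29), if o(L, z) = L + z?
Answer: -336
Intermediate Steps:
-24*o(43, -29) = -24*(43 - 29) = -24*14 = -336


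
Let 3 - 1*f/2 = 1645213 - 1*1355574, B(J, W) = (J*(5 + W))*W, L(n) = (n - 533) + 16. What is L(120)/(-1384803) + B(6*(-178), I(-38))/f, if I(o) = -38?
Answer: 12203012200/5277484233 ≈ 2.3123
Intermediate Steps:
L(n) = -517 + n (L(n) = (-533 + n) + 16 = -517 + n)
B(J, W) = J*W*(5 + W)
f = -579272 (f = 6 - 2*(1645213 - 1*1355574) = 6 - 2*(1645213 - 1355574) = 6 - 2*289639 = 6 - 579278 = -579272)
L(120)/(-1384803) + B(6*(-178), I(-38))/f = (-517 + 120)/(-1384803) + ((6*(-178))*(-38)*(5 - 38))/(-579272) = -397*(-1/1384803) - 1068*(-38)*(-33)*(-1/579272) = 397/1384803 - 1339272*(-1/579272) = 397/1384803 + 8811/3811 = 12203012200/5277484233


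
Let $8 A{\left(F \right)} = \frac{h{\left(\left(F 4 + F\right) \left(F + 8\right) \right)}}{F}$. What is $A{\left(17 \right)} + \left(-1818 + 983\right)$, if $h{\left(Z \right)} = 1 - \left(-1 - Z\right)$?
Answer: $- \frac{111433}{136} \approx -819.36$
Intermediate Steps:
$h{\left(Z \right)} = 2 + Z$ ($h{\left(Z \right)} = 1 + \left(1 + Z\right) = 2 + Z$)
$A{\left(F \right)} = \frac{2 + 5 F \left(8 + F\right)}{8 F}$ ($A{\left(F \right)} = \frac{\left(2 + \left(F 4 + F\right) \left(F + 8\right)\right) \frac{1}{F}}{8} = \frac{\left(2 + \left(4 F + F\right) \left(8 + F\right)\right) \frac{1}{F}}{8} = \frac{\left(2 + 5 F \left(8 + F\right)\right) \frac{1}{F}}{8} = \frac{\frac{1}{F} \left(2 + 5 F \left(8 + F\right)\right)}{8} = \frac{2 + 5 F \left(8 + F\right)}{8 F}$)
$A{\left(17 \right)} + \left(-1818 + 983\right) = \frac{2 + 5 \cdot 17 \left(8 + 17\right)}{8 \cdot 17} + \left(-1818 + 983\right) = \frac{1}{8} \cdot \frac{1}{17} \left(2 + 5 \cdot 17 \cdot 25\right) - 835 = \frac{1}{8} \cdot \frac{1}{17} \left(2 + 2125\right) - 835 = \frac{1}{8} \cdot \frac{1}{17} \cdot 2127 - 835 = \frac{2127}{136} - 835 = - \frac{111433}{136}$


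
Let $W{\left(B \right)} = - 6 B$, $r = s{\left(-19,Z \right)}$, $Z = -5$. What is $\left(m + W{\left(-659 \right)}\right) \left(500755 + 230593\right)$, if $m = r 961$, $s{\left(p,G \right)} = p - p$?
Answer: $2891749992$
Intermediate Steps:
$s{\left(p,G \right)} = 0$
$r = 0$
$m = 0$ ($m = 0 \cdot 961 = 0$)
$\left(m + W{\left(-659 \right)}\right) \left(500755 + 230593\right) = \left(0 - -3954\right) \left(500755 + 230593\right) = \left(0 + 3954\right) 731348 = 3954 \cdot 731348 = 2891749992$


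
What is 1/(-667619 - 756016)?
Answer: -1/1423635 ≈ -7.0243e-7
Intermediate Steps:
1/(-667619 - 756016) = 1/(-1423635) = -1/1423635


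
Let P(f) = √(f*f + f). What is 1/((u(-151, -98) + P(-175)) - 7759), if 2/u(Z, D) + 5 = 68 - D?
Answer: -67040239/519901283453 - 129605*√1218/1559703850359 ≈ -0.00013185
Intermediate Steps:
P(f) = √(f + f²) (P(f) = √(f² + f) = √(f + f²))
u(Z, D) = 2/(63 - D) (u(Z, D) = 2/(-5 + (68 - D)) = 2/(63 - D))
1/((u(-151, -98) + P(-175)) - 7759) = 1/((-2/(-63 - 98) + √(-175*(1 - 175))) - 7759) = 1/((-2/(-161) + √(-175*(-174))) - 7759) = 1/((-2*(-1/161) + √30450) - 7759) = 1/((2/161 + 5*√1218) - 7759) = 1/(-1249197/161 + 5*√1218)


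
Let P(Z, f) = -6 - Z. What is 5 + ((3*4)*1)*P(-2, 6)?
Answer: -43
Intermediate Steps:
5 + ((3*4)*1)*P(-2, 6) = 5 + ((3*4)*1)*(-6 - 1*(-2)) = 5 + (12*1)*(-6 + 2) = 5 + 12*(-4) = 5 - 48 = -43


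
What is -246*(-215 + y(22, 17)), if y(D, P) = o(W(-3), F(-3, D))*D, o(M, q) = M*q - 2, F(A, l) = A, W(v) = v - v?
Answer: 63714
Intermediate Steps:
W(v) = 0
o(M, q) = -2 + M*q
y(D, P) = -2*D (y(D, P) = (-2 + 0*(-3))*D = (-2 + 0)*D = -2*D)
-246*(-215 + y(22, 17)) = -246*(-215 - 2*22) = -246*(-215 - 44) = -246*(-259) = 63714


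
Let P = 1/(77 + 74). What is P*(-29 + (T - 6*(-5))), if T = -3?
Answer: -2/151 ≈ -0.013245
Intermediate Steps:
P = 1/151 ≈ 0.0066225
P*(-29 + (T - 6*(-5))) = (-29 + (-3 - 6*(-5)))/151 = (-29 + (-3 + 30))/151 = (-29 + 27)/151 = (1/151)*(-2) = -2/151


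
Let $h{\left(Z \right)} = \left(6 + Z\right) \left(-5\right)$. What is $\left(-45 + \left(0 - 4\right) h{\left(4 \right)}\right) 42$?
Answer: $6510$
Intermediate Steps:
$h{\left(Z \right)} = -30 - 5 Z$
$\left(-45 + \left(0 - 4\right) h{\left(4 \right)}\right) 42 = \left(-45 + \left(0 - 4\right) \left(-30 - 20\right)\right) 42 = \left(-45 - 4 \left(-30 - 20\right)\right) 42 = \left(-45 - -200\right) 42 = \left(-45 + 200\right) 42 = 155 \cdot 42 = 6510$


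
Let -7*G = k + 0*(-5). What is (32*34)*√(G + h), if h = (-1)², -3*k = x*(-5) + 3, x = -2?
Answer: 1088*√714/21 ≈ 1384.4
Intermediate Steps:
k = -13/3 (k = -(-2*(-5) + 3)/3 = -(10 + 3)/3 = -⅓*13 = -13/3 ≈ -4.3333)
G = 13/21 (G = -(-13/3 + 0*(-5))/7 = -(-13/3 + 0)/7 = -⅐*(-13/3) = 13/21 ≈ 0.61905)
h = 1
(32*34)*√(G + h) = (32*34)*√(13/21 + 1) = 1088*√(34/21) = 1088*(√714/21) = 1088*√714/21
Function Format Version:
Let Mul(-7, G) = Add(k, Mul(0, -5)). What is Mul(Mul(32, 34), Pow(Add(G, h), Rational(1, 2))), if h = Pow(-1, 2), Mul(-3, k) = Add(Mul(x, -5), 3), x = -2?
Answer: Mul(Rational(1088, 21), Pow(714, Rational(1, 2))) ≈ 1384.4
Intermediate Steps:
k = Rational(-13, 3) (k = Mul(Rational(-1, 3), Add(Mul(-2, -5), 3)) = Mul(Rational(-1, 3), Add(10, 3)) = Mul(Rational(-1, 3), 13) = Rational(-13, 3) ≈ -4.3333)
G = Rational(13, 21) (G = Mul(Rational(-1, 7), Add(Rational(-13, 3), Mul(0, -5))) = Mul(Rational(-1, 7), Add(Rational(-13, 3), 0)) = Mul(Rational(-1, 7), Rational(-13, 3)) = Rational(13, 21) ≈ 0.61905)
h = 1
Mul(Mul(32, 34), Pow(Add(G, h), Rational(1, 2))) = Mul(Mul(32, 34), Pow(Add(Rational(13, 21), 1), Rational(1, 2))) = Mul(1088, Pow(Rational(34, 21), Rational(1, 2))) = Mul(1088, Mul(Rational(1, 21), Pow(714, Rational(1, 2)))) = Mul(Rational(1088, 21), Pow(714, Rational(1, 2)))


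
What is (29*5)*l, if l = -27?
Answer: -3915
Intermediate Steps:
(29*5)*l = (29*5)*(-27) = 145*(-27) = -3915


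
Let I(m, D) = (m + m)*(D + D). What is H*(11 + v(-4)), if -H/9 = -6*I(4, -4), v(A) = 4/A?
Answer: -34560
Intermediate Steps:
I(m, D) = 4*D*m (I(m, D) = (2*m)*(2*D) = 4*D*m)
H = -3456 (H = -(-54)*4*(-4)*4 = -(-54)*(-64) = -9*384 = -3456)
H*(11 + v(-4)) = -3456*(11 + 4/(-4)) = -3456*(11 + 4*(-¼)) = -3456*(11 - 1) = -3456*10 = -34560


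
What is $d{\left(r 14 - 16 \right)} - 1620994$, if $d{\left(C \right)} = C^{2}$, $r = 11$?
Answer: $-1601950$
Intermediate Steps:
$d{\left(r 14 - 16 \right)} - 1620994 = \left(11 \cdot 14 - 16\right)^{2} - 1620994 = \left(154 - 16\right)^{2} - 1620994 = 138^{2} - 1620994 = 19044 - 1620994 = -1601950$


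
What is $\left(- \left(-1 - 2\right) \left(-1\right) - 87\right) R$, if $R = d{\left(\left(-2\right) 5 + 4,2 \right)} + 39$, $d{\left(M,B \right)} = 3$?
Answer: $-3780$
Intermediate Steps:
$R = 42$ ($R = 3 + 39 = 42$)
$\left(- \left(-1 - 2\right) \left(-1\right) - 87\right) R = \left(- \left(-1 - 2\right) \left(-1\right) - 87\right) 42 = \left(- \left(-3\right) \left(-1\right) - 87\right) 42 = \left(\left(-1\right) 3 - 87\right) 42 = \left(-3 - 87\right) 42 = \left(-90\right) 42 = -3780$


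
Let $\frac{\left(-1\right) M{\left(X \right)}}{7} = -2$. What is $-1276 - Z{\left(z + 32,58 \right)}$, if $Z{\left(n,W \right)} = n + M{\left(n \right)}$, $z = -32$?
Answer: $-1290$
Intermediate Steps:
$M{\left(X \right)} = 14$ ($M{\left(X \right)} = \left(-7\right) \left(-2\right) = 14$)
$Z{\left(n,W \right)} = 14 + n$ ($Z{\left(n,W \right)} = n + 14 = 14 + n$)
$-1276 - Z{\left(z + 32,58 \right)} = -1276 - \left(14 + \left(-32 + 32\right)\right) = -1276 - \left(14 + 0\right) = -1276 - 14 = -1290$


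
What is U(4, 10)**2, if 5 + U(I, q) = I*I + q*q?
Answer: 12321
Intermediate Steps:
U(I, q) = -5 + I**2 + q**2 (U(I, q) = -5 + (I*I + q*q) = -5 + (I**2 + q**2) = -5 + I**2 + q**2)
U(4, 10)**2 = (-5 + 4**2 + 10**2)**2 = (-5 + 16 + 100)**2 = 111**2 = 12321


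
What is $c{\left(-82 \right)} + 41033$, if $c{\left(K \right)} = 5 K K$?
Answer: $74653$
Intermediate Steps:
$c{\left(K \right)} = 5 K^{2}$
$c{\left(-82 \right)} + 41033 = 5 \left(-82\right)^{2} + 41033 = 5 \cdot 6724 + 41033 = 33620 + 41033 = 74653$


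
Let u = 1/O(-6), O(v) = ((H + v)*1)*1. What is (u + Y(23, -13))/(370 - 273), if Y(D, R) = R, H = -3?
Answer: -118/873 ≈ -0.13517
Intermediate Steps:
O(v) = -3 + v (O(v) = ((-3 + v)*1)*1 = (-3 + v)*1 = -3 + v)
u = -1/9 (u = 1/(-3 - 6) = 1/(-9) = -1/9 ≈ -0.11111)
(u + Y(23, -13))/(370 - 273) = (-1/9 - 13)/(370 - 273) = -118/9/97 = -118/9*1/97 = -118/873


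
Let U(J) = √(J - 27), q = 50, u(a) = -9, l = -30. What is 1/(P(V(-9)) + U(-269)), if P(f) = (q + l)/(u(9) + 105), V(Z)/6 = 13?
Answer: 120/170521 - 1152*I*√74/170521 ≈ 0.00070373 - 0.058115*I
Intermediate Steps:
V(Z) = 78 (V(Z) = 6*13 = 78)
P(f) = 5/24 (P(f) = (50 - 30)/(-9 + 105) = 20/96 = 20*(1/96) = 5/24)
U(J) = √(-27 + J)
1/(P(V(-9)) + U(-269)) = 1/(5/24 + √(-27 - 269)) = 1/(5/24 + √(-296)) = 1/(5/24 + 2*I*√74)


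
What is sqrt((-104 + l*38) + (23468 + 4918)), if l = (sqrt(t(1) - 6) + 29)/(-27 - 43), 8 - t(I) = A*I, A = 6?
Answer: sqrt(34626165 - 1330*I)/35 ≈ 168.13 - 0.0032289*I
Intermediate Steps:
t(I) = 8 - 6*I
l = -29/70 - I/35 (l = (sqrt((8 - 6*1) - 6) + 29)/(-27 - 43) = (sqrt((8 - 6) - 6) + 29)/(-70) = (sqrt(2 - 6) + 29)*(-1/70) = (sqrt(-4) + 29)*(-1/70) = (2*I + 29)*(-1/70) = (29 + 2*I)*(-1/70) = -29/70 - I/35 ≈ -0.41429 - 0.028571*I)
sqrt((-104 + l*38) + (23468 + 4918)) = sqrt((-104 + (-29/70 - I/35)*38) + (23468 + 4918)) = sqrt((-104 + (-551/35 - 38*I/35)) + 28386) = sqrt((-4191/35 - 38*I/35) + 28386) = sqrt(989319/35 - 38*I/35)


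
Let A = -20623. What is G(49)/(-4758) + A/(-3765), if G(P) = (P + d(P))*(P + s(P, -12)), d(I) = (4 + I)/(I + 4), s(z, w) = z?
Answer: 13279289/2985645 ≈ 4.4477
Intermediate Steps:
d(I) = 1 (d(I) = (4 + I)/(4 + I) = 1)
G(P) = 2*P*(1 + P) (G(P) = (P + 1)*(P + P) = (1 + P)*(2*P) = 2*P*(1 + P))
G(49)/(-4758) + A/(-3765) = (2*49*(1 + 49))/(-4758) - 20623/(-3765) = (2*49*50)*(-1/4758) - 20623*(-1/3765) = 4900*(-1/4758) + 20623/3765 = -2450/2379 + 20623/3765 = 13279289/2985645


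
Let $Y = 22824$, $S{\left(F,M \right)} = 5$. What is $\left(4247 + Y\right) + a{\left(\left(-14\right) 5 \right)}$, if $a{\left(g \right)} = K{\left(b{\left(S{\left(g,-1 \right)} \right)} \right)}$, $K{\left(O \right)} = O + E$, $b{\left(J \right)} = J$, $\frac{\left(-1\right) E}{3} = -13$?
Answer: $27115$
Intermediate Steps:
$E = 39$ ($E = \left(-3\right) \left(-13\right) = 39$)
$K{\left(O \right)} = 39 + O$ ($K{\left(O \right)} = O + 39 = 39 + O$)
$a{\left(g \right)} = 44$ ($a{\left(g \right)} = 39 + 5 = 44$)
$\left(4247 + Y\right) + a{\left(\left(-14\right) 5 \right)} = \left(4247 + 22824\right) + 44 = 27071 + 44 = 27115$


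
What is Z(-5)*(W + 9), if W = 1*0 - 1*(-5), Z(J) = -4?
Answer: -56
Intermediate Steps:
W = 5 (W = 0 + 5 = 5)
Z(-5)*(W + 9) = -4*(5 + 9) = -4*14 = -56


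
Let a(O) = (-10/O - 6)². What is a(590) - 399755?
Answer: -1391421130/3481 ≈ -3.9972e+5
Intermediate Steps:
a(O) = (-6 - 10/O)²
a(590) - 399755 = 4*(5 + 3*590)²/590² - 399755 = 4*(1/348100)*(5 + 1770)² - 399755 = 4*(1/348100)*1775² - 399755 = 4*(1/348100)*3150625 - 399755 = 126025/3481 - 399755 = -1391421130/3481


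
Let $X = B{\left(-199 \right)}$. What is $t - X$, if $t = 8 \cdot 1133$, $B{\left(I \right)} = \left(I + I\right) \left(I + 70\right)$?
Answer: $-42278$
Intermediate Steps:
$B{\left(I \right)} = 2 I \left(70 + I\right)$
$X = 51342$ ($X = 2 \left(-199\right) \left(70 - 199\right) = 2 \left(-199\right) \left(-129\right) = 51342$)
$t = 9064$
$t - X = 9064 - 51342 = -42278$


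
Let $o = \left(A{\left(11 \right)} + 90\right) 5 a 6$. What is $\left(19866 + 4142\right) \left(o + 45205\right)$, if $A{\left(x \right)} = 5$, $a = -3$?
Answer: $880013240$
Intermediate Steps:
$o = -8550$ ($o = \left(5 + 90\right) 5 \left(-3\right) 6 = 95 \left(\left(-15\right) 6\right) = 95 \left(-90\right) = -8550$)
$\left(19866 + 4142\right) \left(o + 45205\right) = \left(19866 + 4142\right) \left(-8550 + 45205\right) = 24008 \cdot 36655 = 880013240$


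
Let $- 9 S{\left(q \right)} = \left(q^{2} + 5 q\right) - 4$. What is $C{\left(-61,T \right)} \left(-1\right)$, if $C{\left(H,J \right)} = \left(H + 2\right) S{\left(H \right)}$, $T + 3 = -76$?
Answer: $- \frac{201308}{9} \approx -22368.0$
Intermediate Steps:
$T = -79$ ($T = -3 - 76 = -79$)
$S{\left(q \right)} = \frac{4}{9} - \frac{5 q}{9} - \frac{q^{2}}{9}$ ($S{\left(q \right)} = - \frac{\left(q^{2} + 5 q\right) - 4}{9} = - \frac{-4 + q^{2} + 5 q}{9} = \frac{4}{9} - \frac{5 q}{9} - \frac{q^{2}}{9}$)
$C{\left(H,J \right)} = \left(2 + H\right) \left(\frac{4}{9} - \frac{5 H}{9} - \frac{H^{2}}{9}\right)$ ($C{\left(H,J \right)} = \left(H + 2\right) \left(\frac{4}{9} - \frac{5 H}{9} - \frac{H^{2}}{9}\right) = \left(2 + H\right) \left(\frac{4}{9} - \frac{5 H}{9} - \frac{H^{2}}{9}\right)$)
$C{\left(-61,T \right)} \left(-1\right) = - \frac{\left(2 - 61\right) \left(-4 + \left(-61\right)^{2} + 5 \left(-61\right)\right)}{9} \left(-1\right) = \left(- \frac{1}{9}\right) \left(-59\right) \left(-4 + 3721 - 305\right) \left(-1\right) = \left(- \frac{1}{9}\right) \left(-59\right) 3412 \left(-1\right) = \frac{201308}{9} \left(-1\right) = - \frac{201308}{9}$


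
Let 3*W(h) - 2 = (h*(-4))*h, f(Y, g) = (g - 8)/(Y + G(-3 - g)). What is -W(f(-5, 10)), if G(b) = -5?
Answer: -46/75 ≈ -0.61333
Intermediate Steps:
f(Y, g) = (-8 + g)/(-5 + Y) (f(Y, g) = (g - 8)/(Y - 5) = (-8 + g)/(-5 + Y))
W(h) = 2/3 - 4*h**2/3 (W(h) = 2/3 + ((h*(-4))*h)/3 = 2/3 + ((-4*h)*h)/3 = 2/3 + (-4*h**2)/3 = 2/3 - 4*h**2/3)
-W(f(-5, 10)) = -(2/3 - 4*(-8 + 10)**2/(-5 - 5)**2/3) = -(2/3 - 4*(2/(-10))**2/3) = -(2/3 - 4*(-1/10*2)**2/3) = -(2/3 - 4*(-1/5)**2/3) = -(2/3 - 4/3*1/25) = -(2/3 - 4/75) = -1*46/75 = -46/75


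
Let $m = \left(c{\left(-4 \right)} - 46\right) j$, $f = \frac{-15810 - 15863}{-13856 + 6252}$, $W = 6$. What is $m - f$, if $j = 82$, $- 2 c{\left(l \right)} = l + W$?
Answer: $- \frac{29337489}{7604} \approx -3858.2$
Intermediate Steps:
$c{\left(l \right)} = -3 - \frac{l}{2}$ ($c{\left(l \right)} = - \frac{l + 6}{2} = - \frac{6 + l}{2} = -3 - \frac{l}{2}$)
$f = \frac{31673}{7604}$ ($f = - \frac{31673}{-7604} = \left(-31673\right) \left(- \frac{1}{7604}\right) = \frac{31673}{7604} \approx 4.1653$)
$m = -3854$ ($m = \left(\left(-3 - -2\right) - 46\right) 82 = \left(\left(-3 + 2\right) - 46\right) 82 = \left(-1 - 46\right) 82 = \left(-47\right) 82 = -3854$)
$m - f = -3854 - \frac{31673}{7604} = - \frac{29337489}{7604}$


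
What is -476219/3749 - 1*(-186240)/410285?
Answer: -38937459731/307631693 ≈ -126.57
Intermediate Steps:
-476219/3749 - 1*(-186240)/410285 = -476219*1/3749 + 186240*(1/410285) = -476219/3749 + 37248/82057 = -38937459731/307631693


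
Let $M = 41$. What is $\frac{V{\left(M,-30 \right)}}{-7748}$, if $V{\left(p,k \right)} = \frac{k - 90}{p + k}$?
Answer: $\frac{30}{21307} \approx 0.001408$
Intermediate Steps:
$V{\left(p,k \right)} = \frac{-90 + k}{k + p}$
$\frac{V{\left(M,-30 \right)}}{-7748} = \frac{\frac{1}{-30 + 41} \left(-90 - 30\right)}{-7748} = \frac{1}{11} \left(-120\right) \left(- \frac{1}{7748}\right) = \left(- \frac{120}{11}\right) \left(- \frac{1}{7748}\right) = \frac{30}{21307}$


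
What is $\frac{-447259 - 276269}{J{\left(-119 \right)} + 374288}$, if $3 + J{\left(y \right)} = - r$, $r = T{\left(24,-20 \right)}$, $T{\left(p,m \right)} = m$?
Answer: $- \frac{723528}{374305} \approx -1.933$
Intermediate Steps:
$r = -20$
$J{\left(y \right)} = 17$ ($J{\left(y \right)} = -3 - -20 = -3 + 20 = 17$)
$\frac{-447259 - 276269}{J{\left(-119 \right)} + 374288} = \frac{-447259 - 276269}{17 + 374288} = - \frac{723528}{374305}$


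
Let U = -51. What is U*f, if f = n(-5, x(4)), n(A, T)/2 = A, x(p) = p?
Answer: 510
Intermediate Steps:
n(A, T) = 2*A
f = -10 (f = 2*(-5) = -10)
U*f = -51*(-10) = 510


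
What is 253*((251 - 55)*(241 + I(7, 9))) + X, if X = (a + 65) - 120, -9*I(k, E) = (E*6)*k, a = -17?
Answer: 9867940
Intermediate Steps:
I(k, E) = -2*E*k/3 (I(k, E) = -E*6*k/9 = -6*E*k/9 = -2*E*k/3)
X = -72 (X = (-17 + 65) - 120 = 48 - 120 = -72)
253*((251 - 55)*(241 + I(7, 9))) + X = 253*((251 - 55)*(241 - 2/3*9*7)) - 72 = 253*(196*(241 - 42)) - 72 = 253*(196*199) - 72 = 253*39004 - 72 = 9868012 - 72 = 9867940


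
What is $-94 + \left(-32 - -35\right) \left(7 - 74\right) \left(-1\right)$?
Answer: $107$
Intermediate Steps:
$-94 + \left(-32 - -35\right) \left(7 - 74\right) \left(-1\right) = -94 + \left(-32 + 35\right) \left(-67\right) \left(-1\right) = -94 + 3 \left(-67\right) \left(-1\right) = -94 - -201 = -94 + 201 = 107$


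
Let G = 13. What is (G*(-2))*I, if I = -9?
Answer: 234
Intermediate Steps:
(G*(-2))*I = (13*(-2))*(-9) = -26*(-9) = 234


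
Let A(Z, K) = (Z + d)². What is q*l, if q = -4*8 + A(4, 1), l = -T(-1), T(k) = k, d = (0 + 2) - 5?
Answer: -31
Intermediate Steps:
d = -3 (d = 2 - 5 = -3)
l = 1 (l = -1*(-1) = 1)
A(Z, K) = (-3 + Z)² (A(Z, K) = (Z - 3)² = (-3 + Z)²)
q = -31 (q = -4*8 + (-3 + 4)² = -32 + 1² = -32 + 1 = -31)
q*l = -31*1 = -31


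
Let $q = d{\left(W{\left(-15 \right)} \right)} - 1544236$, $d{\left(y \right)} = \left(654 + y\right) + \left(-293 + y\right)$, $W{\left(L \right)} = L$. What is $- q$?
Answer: $1543905$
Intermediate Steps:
$d{\left(y \right)} = 361 + 2 y$
$q = -1543905$ ($q = \left(361 + 2 \left(-15\right)\right) - 1544236 = \left(361 - 30\right) - 1544236 = 331 - 1544236 = -1543905$)
$- q = \left(-1\right) \left(-1543905\right) = 1543905$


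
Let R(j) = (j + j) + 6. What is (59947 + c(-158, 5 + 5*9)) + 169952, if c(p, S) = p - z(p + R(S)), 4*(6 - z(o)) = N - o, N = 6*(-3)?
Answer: 459487/2 ≈ 2.2974e+5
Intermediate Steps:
R(j) = 6 + 2*j (R(j) = 2*j + 6 = 6 + 2*j)
N = -18
z(o) = 21/2 + o/4 (z(o) = 6 - (-18 - o)/4 = 6 + (9/2 + o/4) = 21/2 + o/4)
c(p, S) = -12 - S/2 + 3*p/4 (c(p, S) = p - (21/2 + (p + (6 + 2*S))/4) = p - (21/2 + (6 + p + 2*S)/4) = p - (21/2 + (3/2 + S/2 + p/4)) = p - (12 + S/2 + p/4) = p + (-12 - S/2 - p/4) = -12 - S/2 + 3*p/4)
(59947 + c(-158, 5 + 5*9)) + 169952 = (59947 + (-12 - (5 + 5*9)/2 + (¾)*(-158))) + 169952 = (59947 + (-12 - (5 + 45)/2 - 237/2)) + 169952 = (59947 + (-12 - ½*50 - 237/2)) + 169952 = (59947 + (-12 - 25 - 237/2)) + 169952 = (59947 - 311/2) + 169952 = 119583/2 + 169952 = 459487/2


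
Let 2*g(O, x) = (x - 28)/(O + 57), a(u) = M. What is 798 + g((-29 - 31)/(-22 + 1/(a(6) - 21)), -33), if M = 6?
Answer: 31527941/39534 ≈ 797.49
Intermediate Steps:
a(u) = 6
g(O, x) = (-28 + x)/(2*(57 + O)) (g(O, x) = ((x - 28)/(O + 57))/2 = ((-28 + x)/(57 + O))/2 = (-28 + x)/(2*(57 + O)))
798 + g((-29 - 31)/(-22 + 1/(a(6) - 21)), -33) = 798 + (-28 - 33)/(2*(57 + (-29 - 31)/(-22 + 1/(6 - 21)))) = 798 + (½)*(-61)/(57 - 60/(-22 + 1/(-15))) = 798 + (½)*(-61)/(57 - 60/(-22 - 1/15)) = 798 + (½)*(-61)/(57 - 60/(-331/15)) = 798 + (½)*(-61)/(57 - 60*(-15/331)) = 798 + (½)*(-61)/(57 + 900/331) = 798 + (½)*(-61)/(19767/331) = 798 + (½)*(331/19767)*(-61) = 798 - 20191/39534 = 31527941/39534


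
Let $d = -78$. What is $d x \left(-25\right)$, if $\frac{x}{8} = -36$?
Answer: $-561600$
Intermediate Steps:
$x = -288$ ($x = 8 \left(-36\right) = -288$)
$d x \left(-25\right) = \left(-78\right) \left(-288\right) \left(-25\right) = 22464 \left(-25\right) = -561600$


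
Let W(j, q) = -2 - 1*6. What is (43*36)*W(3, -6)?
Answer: -12384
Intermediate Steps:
W(j, q) = -8 (W(j, q) = -2 - 6 = -8)
(43*36)*W(3, -6) = (43*36)*(-8) = 1548*(-8) = -12384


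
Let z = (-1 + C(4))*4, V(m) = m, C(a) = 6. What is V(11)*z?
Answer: 220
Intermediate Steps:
z = 20 (z = (-1 + 6)*4 = 5*4 = 20)
V(11)*z = 11*20 = 220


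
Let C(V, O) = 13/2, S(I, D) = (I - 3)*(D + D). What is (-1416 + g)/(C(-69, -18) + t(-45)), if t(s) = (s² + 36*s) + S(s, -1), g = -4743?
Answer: -12318/1015 ≈ -12.136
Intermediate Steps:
S(I, D) = 2*D*(-3 + I) (S(I, D) = (-3 + I)*(2*D) = 2*D*(-3 + I))
C(V, O) = 13/2 (C(V, O) = 13*(½) = 13/2)
t(s) = 6 + s² + 34*s (t(s) = (s² + 36*s) + 2*(-1)*(-3 + s) = (s² + 36*s) + (6 - 2*s) = 6 + s² + 34*s)
(-1416 + g)/(C(-69, -18) + t(-45)) = (-1416 - 4743)/(13/2 + (6 + (-45)² + 34*(-45))) = -6159/(13/2 + (6 + 2025 - 1530)) = -6159/(13/2 + 501) = -6159/1015/2 = -6159*2/1015 = -12318/1015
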